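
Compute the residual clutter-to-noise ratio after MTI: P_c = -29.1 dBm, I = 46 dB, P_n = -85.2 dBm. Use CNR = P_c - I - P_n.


CNR = -29.1 - 46 - (-85.2) = 10.1 dB

10.1 dB


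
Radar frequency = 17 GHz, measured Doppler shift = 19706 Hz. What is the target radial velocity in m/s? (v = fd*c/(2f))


v = 19706 * 3e8 / (2 * 17000000000.0) = 173.9 m/s

173.9 m/s


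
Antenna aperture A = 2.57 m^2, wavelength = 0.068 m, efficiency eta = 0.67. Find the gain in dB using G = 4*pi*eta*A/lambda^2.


G_linear = 4*pi*0.67*2.57/0.068^2 = 4679.51
G_dB = 10*log10(4679.51) = 36.7 dB

36.7 dB


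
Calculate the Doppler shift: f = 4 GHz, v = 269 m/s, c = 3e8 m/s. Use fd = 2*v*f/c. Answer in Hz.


fd = 2 * 269 * 4000000000.0 / 3e8 = 7173.3 Hz

7173.3 Hz


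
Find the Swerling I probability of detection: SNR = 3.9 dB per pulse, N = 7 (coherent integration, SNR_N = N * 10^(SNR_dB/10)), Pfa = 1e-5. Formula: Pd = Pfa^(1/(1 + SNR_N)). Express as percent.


SNR_lin = 10^(3.9/10) = 2.45471
SNR_N = 7 * 2.45471 = 17.18297
1/(1 + SNR_N) = 1/18.18297 = 0.0549965
Pd = (1e-5)^0.0549965 = 0.53091
Pd = 53.1%

53.1%


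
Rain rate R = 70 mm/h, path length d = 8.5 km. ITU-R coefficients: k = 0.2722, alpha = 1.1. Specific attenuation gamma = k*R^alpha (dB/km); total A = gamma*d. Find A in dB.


gamma = 0.2722 * 70^1.1 = 29.140431 dB/km
A = 29.140431 * 8.5 = 247.69 dB

247.69 dB


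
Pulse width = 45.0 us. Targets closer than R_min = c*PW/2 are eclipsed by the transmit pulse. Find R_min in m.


R_min = 3e8 * 45.0e-6 / 2 = 6750.0 m

6750.0 m


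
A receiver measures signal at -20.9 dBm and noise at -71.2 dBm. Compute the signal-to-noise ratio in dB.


SNR = -20.9 - (-71.2) = 50.3 dB

50.3 dB


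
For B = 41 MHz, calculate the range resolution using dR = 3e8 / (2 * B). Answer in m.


dR = 3e8 / (2 * 41000000.0) = 3.66 m

3.66 m


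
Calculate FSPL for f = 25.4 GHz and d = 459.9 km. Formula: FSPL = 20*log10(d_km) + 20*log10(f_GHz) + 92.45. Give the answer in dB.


20*log10(459.9) = 53.25
20*log10(25.4) = 28.1
FSPL = 173.8 dB

173.8 dB


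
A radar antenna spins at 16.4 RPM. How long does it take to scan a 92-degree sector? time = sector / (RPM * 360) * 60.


t = 92 / (16.4 * 360) * 60 = 0.93 s

0.93 s


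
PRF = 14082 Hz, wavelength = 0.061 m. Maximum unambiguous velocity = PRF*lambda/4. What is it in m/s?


V_ua = 14082 * 0.061 / 4 = 214.8 m/s

214.8 m/s


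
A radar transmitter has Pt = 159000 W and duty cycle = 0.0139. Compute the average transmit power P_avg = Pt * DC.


P_avg = 159000 * 0.0139 = 2210.1 W

2210.1 W


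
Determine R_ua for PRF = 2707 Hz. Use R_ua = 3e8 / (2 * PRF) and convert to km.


R_ua = 3e8 / (2 * 2707) = 55411.9 m = 55.4 km

55.4 km


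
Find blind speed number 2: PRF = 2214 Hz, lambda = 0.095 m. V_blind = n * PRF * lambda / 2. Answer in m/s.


V_blind = 2 * 2214 * 0.095 / 2 = 210.3 m/s

210.3 m/s


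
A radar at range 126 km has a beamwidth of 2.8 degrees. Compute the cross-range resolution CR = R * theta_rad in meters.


BW_rad = 0.048869219
CR = 126000 * 0.048869219 = 6157.5 m

6157.5 m


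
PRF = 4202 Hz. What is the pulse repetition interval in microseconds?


PRI = 1/4202 = 0.0002379819 s = 238.0 us

238.0 us


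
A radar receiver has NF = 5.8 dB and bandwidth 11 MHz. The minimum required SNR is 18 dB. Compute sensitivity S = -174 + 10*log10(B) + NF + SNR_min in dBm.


10*log10(11000000.0) = 70.41
S = -174 + 70.41 + 5.8 + 18 = -79.8 dBm

-79.8 dBm


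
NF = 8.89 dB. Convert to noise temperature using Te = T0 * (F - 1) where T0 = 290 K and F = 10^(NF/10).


NF_lin = 10^(8.89/10) = 7.744618
Te = 290 * (7.744618 - 1) = 1955.9 K

1955.9 K


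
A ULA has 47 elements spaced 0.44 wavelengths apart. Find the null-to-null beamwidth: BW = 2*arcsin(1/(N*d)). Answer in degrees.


1/(N*d) = 1/(47*0.44) = 0.048356
BW = 2*arcsin(0.048356) = 5.5 degrees

5.5 degrees


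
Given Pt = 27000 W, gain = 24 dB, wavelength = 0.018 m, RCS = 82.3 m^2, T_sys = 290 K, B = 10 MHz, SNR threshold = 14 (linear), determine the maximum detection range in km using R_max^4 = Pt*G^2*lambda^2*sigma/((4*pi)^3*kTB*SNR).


G_lin = 10^(24/10) = 251.188643
R^4 = 27000 * 251.188643^2 * 0.018^2 * 82.3 / ((4*pi)^3 * 1.38e-23 * 290 * 10000000.0 * 14)
R^4 = 4.08577e16 m^4
R_max = (4.08577e16)^(1/4) = 14217.3 m = 14.2 km

14.2 km


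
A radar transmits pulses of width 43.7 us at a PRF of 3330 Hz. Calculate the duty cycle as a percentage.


DC = 43.7e-6 * 3330 * 100 = 14.55%

14.55%


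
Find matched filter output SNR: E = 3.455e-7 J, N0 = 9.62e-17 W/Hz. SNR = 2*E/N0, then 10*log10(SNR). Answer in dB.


SNR_lin = 2 * 3.455e-7 / 9.62e-17 = 7.183e9
SNR_dB = 10*log10(7.183e9) = 98.6 dB

98.6 dB


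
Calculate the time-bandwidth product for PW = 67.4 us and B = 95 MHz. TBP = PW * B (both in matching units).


TBP = 67.4 * 95 = 6403.0

6403.0


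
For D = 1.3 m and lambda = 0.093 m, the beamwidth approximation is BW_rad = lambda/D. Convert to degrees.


BW_rad = 0.093 / 1.3 = 0.071538
BW_deg = 4.1 degrees

4.1 degrees


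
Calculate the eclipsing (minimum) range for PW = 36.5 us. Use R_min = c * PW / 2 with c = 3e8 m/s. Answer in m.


R_min = 3e8 * 36.5e-6 / 2 = 5475.0 m

5475.0 m


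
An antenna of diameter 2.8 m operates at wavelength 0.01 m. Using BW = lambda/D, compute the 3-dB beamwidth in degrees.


BW_rad = 0.01 / 2.8 = 0.003571
BW_deg = 0.2 degrees

0.2 degrees


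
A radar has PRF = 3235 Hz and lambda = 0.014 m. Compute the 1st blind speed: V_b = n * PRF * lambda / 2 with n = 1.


V_blind = 1 * 3235 * 0.014 / 2 = 22.6 m/s

22.6 m/s


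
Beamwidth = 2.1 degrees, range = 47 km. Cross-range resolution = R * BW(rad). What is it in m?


BW_rad = 0.036651914
CR = 47000 * 0.036651914 = 1722.6 m

1722.6 m


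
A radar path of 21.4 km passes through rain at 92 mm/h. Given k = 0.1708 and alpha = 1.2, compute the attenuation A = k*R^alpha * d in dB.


gamma = 0.1708 * 92^1.2 = 38.818009 dB/km
A = 38.818009 * 21.4 = 830.71 dB

830.71 dB


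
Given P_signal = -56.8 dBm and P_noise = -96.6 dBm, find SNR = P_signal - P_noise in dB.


SNR = -56.8 - (-96.6) = 39.8 dB

39.8 dB


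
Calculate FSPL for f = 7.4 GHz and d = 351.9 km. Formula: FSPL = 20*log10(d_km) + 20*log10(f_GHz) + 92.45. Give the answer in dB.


20*log10(351.9) = 50.93
20*log10(7.4) = 17.38
FSPL = 160.8 dB

160.8 dB


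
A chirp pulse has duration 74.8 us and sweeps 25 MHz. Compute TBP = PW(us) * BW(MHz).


TBP = 74.8 * 25 = 1870.0

1870.0


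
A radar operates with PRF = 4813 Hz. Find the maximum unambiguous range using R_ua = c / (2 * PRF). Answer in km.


R_ua = 3e8 / (2 * 4813) = 31165.6 m = 31.2 km

31.2 km


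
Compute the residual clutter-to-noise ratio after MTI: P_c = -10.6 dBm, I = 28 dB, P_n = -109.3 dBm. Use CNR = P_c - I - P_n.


CNR = -10.6 - 28 - (-109.3) = 70.7 dB

70.7 dB


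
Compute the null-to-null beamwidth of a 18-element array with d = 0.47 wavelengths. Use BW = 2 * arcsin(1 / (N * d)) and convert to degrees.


1/(N*d) = 1/(18*0.47) = 0.118203
BW = 2*arcsin(0.118203) = 13.6 degrees

13.6 degrees


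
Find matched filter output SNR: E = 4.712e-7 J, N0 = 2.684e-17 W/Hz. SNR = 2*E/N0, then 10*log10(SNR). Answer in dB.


SNR_lin = 2 * 4.712e-7 / 2.684e-17 = 3.511e10
SNR_dB = 10*log10(3.511e10) = 105.5 dB

105.5 dB


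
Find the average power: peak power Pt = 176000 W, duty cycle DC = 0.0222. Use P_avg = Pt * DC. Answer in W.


P_avg = 176000 * 0.0222 = 3907.2 W

3907.2 W


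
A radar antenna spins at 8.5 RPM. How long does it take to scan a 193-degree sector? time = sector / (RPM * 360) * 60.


t = 193 / (8.5 * 360) * 60 = 3.78 s

3.78 s


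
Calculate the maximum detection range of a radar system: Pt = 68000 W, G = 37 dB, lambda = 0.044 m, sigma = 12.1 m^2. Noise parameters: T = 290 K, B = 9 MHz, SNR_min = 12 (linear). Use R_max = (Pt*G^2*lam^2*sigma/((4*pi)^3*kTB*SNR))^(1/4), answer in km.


G_lin = 10^(37/10) = 5011.872336
R^4 = 68000 * 5011.872336^2 * 0.044^2 * 12.1 / ((4*pi)^3 * 1.38e-23 * 290 * 9000000.0 * 12)
R^4 = 4.66519e19 m^4
R_max = (4.66519e19)^(1/4) = 82645.1 m = 82.6 km

82.6 km


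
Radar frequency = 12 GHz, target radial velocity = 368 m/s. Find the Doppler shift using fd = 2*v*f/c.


fd = 2 * 368 * 12000000000.0 / 3e8 = 29440.0 Hz

29440.0 Hz


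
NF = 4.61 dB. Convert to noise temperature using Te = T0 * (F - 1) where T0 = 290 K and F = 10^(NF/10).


NF_lin = 10^(4.61/10) = 2.89068
Te = 290 * (2.89068 - 1) = 548.3 K

548.3 K


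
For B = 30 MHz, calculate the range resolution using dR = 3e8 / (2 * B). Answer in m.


dR = 3e8 / (2 * 30000000.0) = 5.0 m

5.0 m


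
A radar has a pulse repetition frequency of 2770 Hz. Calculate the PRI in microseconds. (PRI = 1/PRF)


PRI = 1/2770 = 0.0003610108 s = 361.0 us

361.0 us


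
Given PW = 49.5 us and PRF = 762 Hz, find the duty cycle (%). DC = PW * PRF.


DC = 49.5e-6 * 762 * 100 = 3.77%

3.77%


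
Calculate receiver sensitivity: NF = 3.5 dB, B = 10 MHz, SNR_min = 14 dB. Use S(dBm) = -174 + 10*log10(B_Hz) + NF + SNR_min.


10*log10(10000000.0) = 70.0
S = -174 + 70.0 + 3.5 + 14 = -86.5 dBm

-86.5 dBm


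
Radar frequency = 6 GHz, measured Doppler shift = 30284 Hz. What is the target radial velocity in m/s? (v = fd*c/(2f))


v = 30284 * 3e8 / (2 * 6000000000.0) = 757.1 m/s

757.1 m/s


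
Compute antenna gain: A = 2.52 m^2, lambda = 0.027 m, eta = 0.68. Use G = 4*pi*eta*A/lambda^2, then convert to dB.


G_linear = 4*pi*0.68*2.52/0.027^2 = 29538.73
G_dB = 10*log10(29538.73) = 44.7 dB

44.7 dB


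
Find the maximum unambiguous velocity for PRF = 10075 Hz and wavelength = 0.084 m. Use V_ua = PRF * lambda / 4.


V_ua = 10075 * 0.084 / 4 = 211.6 m/s

211.6 m/s


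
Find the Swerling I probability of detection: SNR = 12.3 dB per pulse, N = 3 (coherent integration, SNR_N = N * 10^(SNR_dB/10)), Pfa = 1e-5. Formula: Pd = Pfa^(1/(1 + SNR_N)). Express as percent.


SNR_lin = 10^(12.3/10) = 16.98244
SNR_N = 3 * 16.98244 = 50.94732
1/(1 + SNR_N) = 1/51.94732 = 0.0192503
Pd = (1e-5)^0.0192503 = 0.80121
Pd = 80.1%

80.1%


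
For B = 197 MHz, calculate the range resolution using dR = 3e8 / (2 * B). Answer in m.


dR = 3e8 / (2 * 197000000.0) = 0.76 m

0.76 m


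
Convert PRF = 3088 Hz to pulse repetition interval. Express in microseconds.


PRI = 1/3088 = 0.0003238342 s = 323.8 us

323.8 us


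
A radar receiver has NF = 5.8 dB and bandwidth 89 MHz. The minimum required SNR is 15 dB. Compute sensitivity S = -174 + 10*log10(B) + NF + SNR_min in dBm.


10*log10(89000000.0) = 79.49
S = -174 + 79.49 + 5.8 + 15 = -73.7 dBm

-73.7 dBm


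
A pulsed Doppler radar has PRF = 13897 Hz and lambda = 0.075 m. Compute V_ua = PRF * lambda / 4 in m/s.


V_ua = 13897 * 0.075 / 4 = 260.6 m/s

260.6 m/s


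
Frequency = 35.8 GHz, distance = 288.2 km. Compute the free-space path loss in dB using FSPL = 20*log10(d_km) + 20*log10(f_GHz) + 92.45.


20*log10(288.2) = 49.19
20*log10(35.8) = 31.08
FSPL = 172.7 dB

172.7 dB


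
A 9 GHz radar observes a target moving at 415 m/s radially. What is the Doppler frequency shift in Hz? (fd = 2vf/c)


fd = 2 * 415 * 9000000000.0 / 3e8 = 24900.0 Hz

24900.0 Hz


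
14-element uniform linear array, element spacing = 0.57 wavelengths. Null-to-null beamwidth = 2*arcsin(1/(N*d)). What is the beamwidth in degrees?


1/(N*d) = 1/(14*0.57) = 0.125313
BW = 2*arcsin(0.125313) = 14.4 degrees

14.4 degrees


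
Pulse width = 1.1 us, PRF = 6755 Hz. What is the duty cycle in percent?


DC = 1.1e-6 * 6755 * 100 = 0.74%

0.74%


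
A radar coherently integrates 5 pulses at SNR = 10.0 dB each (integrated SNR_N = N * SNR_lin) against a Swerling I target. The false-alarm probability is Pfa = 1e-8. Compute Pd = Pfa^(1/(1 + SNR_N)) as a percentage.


SNR_lin = 10^(10.0/10) = 10.0
SNR_N = 5 * 10.0 = 50.0
1/(1 + SNR_N) = 1/51.0 = 0.0196078
Pd = (1e-8)^0.0196078 = 0.69685
Pd = 69.7%

69.7%


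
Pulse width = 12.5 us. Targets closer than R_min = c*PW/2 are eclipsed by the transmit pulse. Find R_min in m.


R_min = 3e8 * 12.5e-6 / 2 = 1875.0 m

1875.0 m


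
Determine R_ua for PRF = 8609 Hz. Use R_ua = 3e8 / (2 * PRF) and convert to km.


R_ua = 3e8 / (2 * 8609) = 17423.6 m = 17.4 km

17.4 km


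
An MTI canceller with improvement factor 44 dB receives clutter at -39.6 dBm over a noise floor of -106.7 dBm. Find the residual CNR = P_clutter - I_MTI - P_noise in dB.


CNR = -39.6 - 44 - (-106.7) = 23.1 dB

23.1 dB


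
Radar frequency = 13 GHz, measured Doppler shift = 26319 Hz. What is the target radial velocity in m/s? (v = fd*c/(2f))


v = 26319 * 3e8 / (2 * 13000000000.0) = 303.7 m/s

303.7 m/s


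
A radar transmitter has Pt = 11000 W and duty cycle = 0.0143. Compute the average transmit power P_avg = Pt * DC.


P_avg = 11000 * 0.0143 = 157.3 W

157.3 W


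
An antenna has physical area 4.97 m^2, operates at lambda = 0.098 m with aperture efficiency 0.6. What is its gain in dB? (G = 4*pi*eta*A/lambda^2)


G_linear = 4*pi*0.6*4.97/0.098^2 = 3901.8
G_dB = 10*log10(3901.8) = 35.9 dB

35.9 dB


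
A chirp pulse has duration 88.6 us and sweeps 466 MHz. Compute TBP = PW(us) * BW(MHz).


TBP = 88.6 * 466 = 41287.6

41287.6


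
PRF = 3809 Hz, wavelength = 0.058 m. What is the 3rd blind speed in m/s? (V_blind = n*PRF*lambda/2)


V_blind = 3 * 3809 * 0.058 / 2 = 331.4 m/s

331.4 m/s


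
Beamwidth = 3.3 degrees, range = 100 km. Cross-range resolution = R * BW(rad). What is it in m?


BW_rad = 0.057595865
CR = 100000 * 0.057595865 = 5759.6 m

5759.6 m


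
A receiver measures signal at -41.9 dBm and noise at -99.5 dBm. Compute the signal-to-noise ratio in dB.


SNR = -41.9 - (-99.5) = 57.6 dB

57.6 dB


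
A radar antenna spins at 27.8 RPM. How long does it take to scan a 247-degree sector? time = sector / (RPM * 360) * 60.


t = 247 / (27.8 * 360) * 60 = 1.48 s

1.48 s


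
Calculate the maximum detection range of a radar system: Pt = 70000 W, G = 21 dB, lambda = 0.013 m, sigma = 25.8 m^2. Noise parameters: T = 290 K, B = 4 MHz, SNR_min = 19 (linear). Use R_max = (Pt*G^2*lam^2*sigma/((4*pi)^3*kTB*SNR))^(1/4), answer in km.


G_lin = 10^(21/10) = 125.892541
R^4 = 70000 * 125.892541^2 * 0.013^2 * 25.8 / ((4*pi)^3 * 1.38e-23 * 290 * 4000000.0 * 19)
R^4 = 8.01464e15 m^4
R_max = (8.01464e15)^(1/4) = 9461.7 m = 9.5 km

9.5 km


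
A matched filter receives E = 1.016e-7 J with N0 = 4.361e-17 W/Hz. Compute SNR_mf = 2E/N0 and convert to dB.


SNR_lin = 2 * 1.016e-7 / 4.361e-17 = 4.659e9
SNR_dB = 10*log10(4.659e9) = 96.7 dB

96.7 dB


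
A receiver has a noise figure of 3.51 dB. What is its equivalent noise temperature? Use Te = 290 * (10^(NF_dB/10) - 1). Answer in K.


NF_lin = 10^(3.51/10) = 2.243882
Te = 290 * (2.243882 - 1) = 360.7 K

360.7 K


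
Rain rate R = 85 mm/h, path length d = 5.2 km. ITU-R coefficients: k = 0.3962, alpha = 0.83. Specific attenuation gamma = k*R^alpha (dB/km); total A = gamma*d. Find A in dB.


gamma = 0.3962 * 85^0.83 = 15.82458 dB/km
A = 15.82458 * 5.2 = 82.29 dB

82.29 dB


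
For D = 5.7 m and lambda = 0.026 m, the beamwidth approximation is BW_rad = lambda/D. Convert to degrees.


BW_rad = 0.026 / 5.7 = 0.004561
BW_deg = 0.26 degrees

0.26 degrees


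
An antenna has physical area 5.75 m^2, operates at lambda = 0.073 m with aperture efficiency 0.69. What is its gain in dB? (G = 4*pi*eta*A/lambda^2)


G_linear = 4*pi*0.69*5.75/0.073^2 = 9355.8
G_dB = 10*log10(9355.8) = 39.7 dB

39.7 dB


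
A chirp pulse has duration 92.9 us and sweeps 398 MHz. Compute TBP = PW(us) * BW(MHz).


TBP = 92.9 * 398 = 36974.2

36974.2


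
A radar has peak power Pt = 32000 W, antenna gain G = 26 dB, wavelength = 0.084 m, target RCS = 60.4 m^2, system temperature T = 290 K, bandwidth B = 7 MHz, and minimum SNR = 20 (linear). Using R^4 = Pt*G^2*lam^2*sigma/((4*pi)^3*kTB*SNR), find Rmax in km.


G_lin = 10^(26/10) = 398.107171
R^4 = 32000 * 398.107171^2 * 0.084^2 * 60.4 / ((4*pi)^3 * 1.38e-23 * 290 * 7000000.0 * 20)
R^4 = 1.94406e18 m^4
R_max = (1.94406e18)^(1/4) = 37340.3 m = 37.3 km

37.3 km


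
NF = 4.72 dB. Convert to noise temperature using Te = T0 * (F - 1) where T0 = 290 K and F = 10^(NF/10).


NF_lin = 10^(4.72/10) = 2.964831
Te = 290 * (2.964831 - 1) = 569.8 K

569.8 K


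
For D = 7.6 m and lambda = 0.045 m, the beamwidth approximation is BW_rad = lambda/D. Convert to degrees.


BW_rad = 0.045 / 7.6 = 0.005921
BW_deg = 0.34 degrees

0.34 degrees


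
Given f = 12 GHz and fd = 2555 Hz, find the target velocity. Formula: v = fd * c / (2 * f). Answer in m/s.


v = 2555 * 3e8 / (2 * 12000000000.0) = 31.9 m/s

31.9 m/s


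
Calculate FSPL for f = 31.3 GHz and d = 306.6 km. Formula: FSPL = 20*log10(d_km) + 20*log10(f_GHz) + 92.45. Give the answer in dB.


20*log10(306.6) = 49.73
20*log10(31.3) = 29.91
FSPL = 172.1 dB

172.1 dB


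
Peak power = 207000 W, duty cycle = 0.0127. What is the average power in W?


P_avg = 207000 * 0.0127 = 2628.9 W

2628.9 W


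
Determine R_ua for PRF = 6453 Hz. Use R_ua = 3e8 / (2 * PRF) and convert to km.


R_ua = 3e8 / (2 * 6453) = 23245.0 m = 23.2 km

23.2 km


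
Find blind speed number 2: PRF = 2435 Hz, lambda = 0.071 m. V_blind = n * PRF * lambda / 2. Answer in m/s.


V_blind = 2 * 2435 * 0.071 / 2 = 172.9 m/s

172.9 m/s


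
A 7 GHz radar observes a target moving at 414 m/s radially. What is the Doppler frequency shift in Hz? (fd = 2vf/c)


fd = 2 * 414 * 7000000000.0 / 3e8 = 19320.0 Hz

19320.0 Hz


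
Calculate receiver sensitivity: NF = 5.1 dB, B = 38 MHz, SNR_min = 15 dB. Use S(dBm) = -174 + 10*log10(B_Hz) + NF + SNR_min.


10*log10(38000000.0) = 75.8
S = -174 + 75.8 + 5.1 + 15 = -78.1 dBm

-78.1 dBm


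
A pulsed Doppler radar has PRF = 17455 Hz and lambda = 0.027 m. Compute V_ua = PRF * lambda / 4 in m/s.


V_ua = 17455 * 0.027 / 4 = 117.8 m/s

117.8 m/s


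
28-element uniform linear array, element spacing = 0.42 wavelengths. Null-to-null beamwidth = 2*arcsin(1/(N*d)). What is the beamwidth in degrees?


1/(N*d) = 1/(28*0.42) = 0.085034
BW = 2*arcsin(0.085034) = 9.8 degrees

9.8 degrees


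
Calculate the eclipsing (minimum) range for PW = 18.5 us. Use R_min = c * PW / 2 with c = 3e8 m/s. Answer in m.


R_min = 3e8 * 18.5e-6 / 2 = 2775.0 m

2775.0 m


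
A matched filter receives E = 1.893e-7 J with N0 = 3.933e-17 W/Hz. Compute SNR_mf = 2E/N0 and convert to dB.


SNR_lin = 2 * 1.893e-7 / 3.933e-17 = 9.626e9
SNR_dB = 10*log10(9.626e9) = 99.8 dB

99.8 dB


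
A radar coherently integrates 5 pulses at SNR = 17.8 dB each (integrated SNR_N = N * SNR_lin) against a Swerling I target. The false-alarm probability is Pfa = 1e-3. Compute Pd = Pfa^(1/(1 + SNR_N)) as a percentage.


SNR_lin = 10^(17.8/10) = 60.25596
SNR_N = 5 * 60.25596 = 301.2798
1/(1 + SNR_N) = 1/302.2798 = 0.0033082
Pd = (1e-3)^0.0033082 = 0.97741
Pd = 97.7%

97.7%


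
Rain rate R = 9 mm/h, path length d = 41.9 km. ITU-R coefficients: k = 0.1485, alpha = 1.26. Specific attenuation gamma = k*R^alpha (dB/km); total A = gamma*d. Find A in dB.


gamma = 0.1485 * 9^1.26 = 2.366312 dB/km
A = 2.366312 * 41.9 = 99.15 dB

99.15 dB


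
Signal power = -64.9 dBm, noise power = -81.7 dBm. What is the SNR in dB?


SNR = -64.9 - (-81.7) = 16.8 dB

16.8 dB


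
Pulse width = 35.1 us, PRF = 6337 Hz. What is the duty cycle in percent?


DC = 35.1e-6 * 6337 * 100 = 22.24%

22.24%


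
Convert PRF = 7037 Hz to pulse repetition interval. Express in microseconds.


PRI = 1/7037 = 0.000142106 s = 142.1 us

142.1 us


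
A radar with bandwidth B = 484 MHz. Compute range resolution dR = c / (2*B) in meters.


dR = 3e8 / (2 * 484000000.0) = 0.31 m

0.31 m


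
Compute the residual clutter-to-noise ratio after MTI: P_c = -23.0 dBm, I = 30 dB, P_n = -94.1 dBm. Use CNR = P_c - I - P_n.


CNR = -23.0 - 30 - (-94.1) = 41.1 dB

41.1 dB


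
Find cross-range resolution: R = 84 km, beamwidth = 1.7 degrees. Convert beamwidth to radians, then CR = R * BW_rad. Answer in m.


BW_rad = 0.029670597
CR = 84000 * 0.029670597 = 2492.3 m

2492.3 m


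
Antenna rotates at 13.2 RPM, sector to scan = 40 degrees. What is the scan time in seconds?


t = 40 / (13.2 * 360) * 60 = 0.51 s

0.51 s


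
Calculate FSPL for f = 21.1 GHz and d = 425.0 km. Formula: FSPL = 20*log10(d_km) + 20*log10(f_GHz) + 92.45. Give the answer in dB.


20*log10(425.0) = 52.57
20*log10(21.1) = 26.49
FSPL = 171.5 dB

171.5 dB


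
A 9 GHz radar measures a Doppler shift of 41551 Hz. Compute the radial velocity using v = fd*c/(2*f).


v = 41551 * 3e8 / (2 * 9000000000.0) = 692.5 m/s

692.5 m/s


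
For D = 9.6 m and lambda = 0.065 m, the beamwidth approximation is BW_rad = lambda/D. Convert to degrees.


BW_rad = 0.065 / 9.6 = 0.006771
BW_deg = 0.39 degrees

0.39 degrees


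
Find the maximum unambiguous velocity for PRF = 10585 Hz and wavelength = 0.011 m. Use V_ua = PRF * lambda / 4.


V_ua = 10585 * 0.011 / 4 = 29.1 m/s

29.1 m/s


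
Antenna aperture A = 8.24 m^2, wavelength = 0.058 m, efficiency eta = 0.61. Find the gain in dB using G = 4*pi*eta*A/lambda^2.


G_linear = 4*pi*0.61*8.24/0.058^2 = 18776.34
G_dB = 10*log10(18776.34) = 42.7 dB

42.7 dB


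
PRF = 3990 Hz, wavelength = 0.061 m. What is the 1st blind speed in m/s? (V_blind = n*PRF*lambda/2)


V_blind = 1 * 3990 * 0.061 / 2 = 121.7 m/s

121.7 m/s


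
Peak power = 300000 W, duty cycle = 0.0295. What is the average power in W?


P_avg = 300000 * 0.0295 = 8850.0 W

8850.0 W


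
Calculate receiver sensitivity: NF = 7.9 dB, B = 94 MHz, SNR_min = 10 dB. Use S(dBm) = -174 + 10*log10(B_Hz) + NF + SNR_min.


10*log10(94000000.0) = 79.73
S = -174 + 79.73 + 7.9 + 10 = -76.4 dBm

-76.4 dBm


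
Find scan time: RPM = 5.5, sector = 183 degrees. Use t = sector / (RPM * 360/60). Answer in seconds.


t = 183 / (5.5 * 360) * 60 = 5.55 s

5.55 s


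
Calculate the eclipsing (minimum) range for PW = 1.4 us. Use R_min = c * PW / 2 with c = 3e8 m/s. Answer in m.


R_min = 3e8 * 1.4e-6 / 2 = 210.0 m

210.0 m


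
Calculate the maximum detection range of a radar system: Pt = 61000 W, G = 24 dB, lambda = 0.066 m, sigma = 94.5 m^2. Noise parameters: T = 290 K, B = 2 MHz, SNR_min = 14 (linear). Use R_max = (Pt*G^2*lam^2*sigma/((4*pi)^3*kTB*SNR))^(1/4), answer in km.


G_lin = 10^(24/10) = 251.188643
R^4 = 61000 * 251.188643^2 * 0.066^2 * 94.5 / ((4*pi)^3 * 1.38e-23 * 290 * 2000000.0 * 14)
R^4 = 7.125e18 m^4
R_max = (7.125e18)^(1/4) = 51665.0 m = 51.7 km

51.7 km


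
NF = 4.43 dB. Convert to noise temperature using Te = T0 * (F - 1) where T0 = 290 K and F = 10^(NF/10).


NF_lin = 10^(4.43/10) = 2.77332
Te = 290 * (2.77332 - 1) = 514.3 K

514.3 K


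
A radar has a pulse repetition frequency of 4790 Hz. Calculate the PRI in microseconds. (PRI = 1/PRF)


PRI = 1/4790 = 0.0002087683 s = 208.8 us

208.8 us


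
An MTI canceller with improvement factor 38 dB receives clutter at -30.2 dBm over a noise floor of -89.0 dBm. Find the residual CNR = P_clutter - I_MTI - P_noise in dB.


CNR = -30.2 - 38 - (-89.0) = 20.8 dB

20.8 dB


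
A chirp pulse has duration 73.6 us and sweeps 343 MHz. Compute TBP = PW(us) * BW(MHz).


TBP = 73.6 * 343 = 25244.8

25244.8


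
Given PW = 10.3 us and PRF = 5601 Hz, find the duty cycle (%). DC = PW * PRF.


DC = 10.3e-6 * 5601 * 100 = 5.77%

5.77%


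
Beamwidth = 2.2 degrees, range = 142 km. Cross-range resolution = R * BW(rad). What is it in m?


BW_rad = 0.038397244
CR = 142000 * 0.038397244 = 5452.4 m

5452.4 m


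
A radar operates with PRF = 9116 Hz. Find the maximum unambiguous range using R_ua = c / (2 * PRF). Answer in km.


R_ua = 3e8 / (2 * 9116) = 16454.6 m = 16.5 km

16.5 km


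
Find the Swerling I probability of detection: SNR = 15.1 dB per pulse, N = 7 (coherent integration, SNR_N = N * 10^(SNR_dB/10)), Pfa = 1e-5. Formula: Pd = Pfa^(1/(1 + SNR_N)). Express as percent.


SNR_lin = 10^(15.1/10) = 32.35937
SNR_N = 7 * 32.35937 = 226.51559
1/(1 + SNR_N) = 1/227.51559 = 0.0043953
Pd = (1e-5)^0.0043953 = 0.95066
Pd = 95.1%

95.1%


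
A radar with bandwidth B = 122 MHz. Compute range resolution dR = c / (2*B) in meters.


dR = 3e8 / (2 * 122000000.0) = 1.23 m

1.23 m


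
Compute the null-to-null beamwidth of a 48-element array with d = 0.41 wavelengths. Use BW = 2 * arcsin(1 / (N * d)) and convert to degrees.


1/(N*d) = 1/(48*0.41) = 0.050813
BW = 2*arcsin(0.050813) = 5.8 degrees

5.8 degrees


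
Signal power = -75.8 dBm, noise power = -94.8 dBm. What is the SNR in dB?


SNR = -75.8 - (-94.8) = 19.0 dB

19.0 dB


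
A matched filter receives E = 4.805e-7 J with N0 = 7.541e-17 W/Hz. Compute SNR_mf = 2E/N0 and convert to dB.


SNR_lin = 2 * 4.805e-7 / 7.541e-17 = 1.274e10
SNR_dB = 10*log10(1.274e10) = 101.1 dB

101.1 dB


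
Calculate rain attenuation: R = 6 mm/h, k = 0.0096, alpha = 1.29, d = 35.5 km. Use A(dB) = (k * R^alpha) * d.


gamma = 0.0096 * 6^1.29 = 0.096847 dB/km
A = 0.096847 * 35.5 = 3.44 dB

3.44 dB


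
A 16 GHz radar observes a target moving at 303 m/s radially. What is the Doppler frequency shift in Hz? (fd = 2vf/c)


fd = 2 * 303 * 16000000000.0 / 3e8 = 32320.0 Hz

32320.0 Hz


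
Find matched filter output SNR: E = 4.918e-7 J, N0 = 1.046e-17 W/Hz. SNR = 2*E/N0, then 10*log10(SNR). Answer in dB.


SNR_lin = 2 * 4.918e-7 / 1.046e-17 = 9.403e10
SNR_dB = 10*log10(9.403e10) = 109.7 dB

109.7 dB


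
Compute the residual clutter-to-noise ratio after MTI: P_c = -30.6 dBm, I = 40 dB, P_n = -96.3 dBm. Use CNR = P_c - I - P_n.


CNR = -30.6 - 40 - (-96.3) = 25.7 dB

25.7 dB


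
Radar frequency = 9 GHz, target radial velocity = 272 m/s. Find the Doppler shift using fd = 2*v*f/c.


fd = 2 * 272 * 9000000000.0 / 3e8 = 16320.0 Hz

16320.0 Hz


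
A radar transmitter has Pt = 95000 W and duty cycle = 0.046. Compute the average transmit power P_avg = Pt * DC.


P_avg = 95000 * 0.046 = 4370.0 W

4370.0 W


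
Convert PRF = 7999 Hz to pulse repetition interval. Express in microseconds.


PRI = 1/7999 = 0.0001250156 s = 125.0 us

125.0 us


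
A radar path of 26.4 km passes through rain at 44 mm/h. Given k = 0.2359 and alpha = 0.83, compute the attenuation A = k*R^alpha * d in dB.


gamma = 0.2359 * 44^0.83 = 5.454986 dB/km
A = 5.454986 * 26.4 = 144.01 dB

144.01 dB


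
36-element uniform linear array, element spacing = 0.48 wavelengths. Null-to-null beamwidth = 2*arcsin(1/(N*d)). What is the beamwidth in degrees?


1/(N*d) = 1/(36*0.48) = 0.05787
BW = 2*arcsin(0.05787) = 6.6 degrees

6.6 degrees


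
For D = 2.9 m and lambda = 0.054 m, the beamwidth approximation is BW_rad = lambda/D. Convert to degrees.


BW_rad = 0.054 / 2.9 = 0.018621
BW_deg = 1.07 degrees

1.07 degrees


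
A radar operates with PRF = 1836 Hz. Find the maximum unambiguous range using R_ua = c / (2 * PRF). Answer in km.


R_ua = 3e8 / (2 * 1836) = 81699.3 m = 81.7 km

81.7 km


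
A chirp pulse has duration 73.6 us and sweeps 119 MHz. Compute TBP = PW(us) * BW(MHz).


TBP = 73.6 * 119 = 8758.4

8758.4


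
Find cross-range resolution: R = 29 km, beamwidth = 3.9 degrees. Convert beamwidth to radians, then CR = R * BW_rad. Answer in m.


BW_rad = 0.068067841
CR = 29000 * 0.068067841 = 1974.0 m

1974.0 m


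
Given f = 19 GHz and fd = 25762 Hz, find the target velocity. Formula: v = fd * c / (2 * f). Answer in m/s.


v = 25762 * 3e8 / (2 * 19000000000.0) = 203.4 m/s

203.4 m/s


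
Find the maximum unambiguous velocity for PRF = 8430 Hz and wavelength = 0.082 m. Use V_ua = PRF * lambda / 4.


V_ua = 8430 * 0.082 / 4 = 172.8 m/s

172.8 m/s


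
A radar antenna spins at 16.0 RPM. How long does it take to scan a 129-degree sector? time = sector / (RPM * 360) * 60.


t = 129 / (16.0 * 360) * 60 = 1.34 s

1.34 s


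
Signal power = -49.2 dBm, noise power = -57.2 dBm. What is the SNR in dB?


SNR = -49.2 - (-57.2) = 8.0 dB

8.0 dB


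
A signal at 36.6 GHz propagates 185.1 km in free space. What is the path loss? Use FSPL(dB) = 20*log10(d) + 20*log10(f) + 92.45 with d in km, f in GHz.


20*log10(185.1) = 45.35
20*log10(36.6) = 31.27
FSPL = 169.1 dB

169.1 dB


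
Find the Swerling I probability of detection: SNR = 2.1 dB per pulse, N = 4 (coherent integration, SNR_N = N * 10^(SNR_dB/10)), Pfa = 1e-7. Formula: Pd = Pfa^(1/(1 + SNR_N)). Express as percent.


SNR_lin = 10^(2.1/10) = 1.62181
SNR_N = 4 * 1.62181 = 6.48724
1/(1 + SNR_N) = 1/7.48724 = 0.1335606
Pd = (1e-7)^0.1335606 = 0.11617
Pd = 11.6%

11.6%


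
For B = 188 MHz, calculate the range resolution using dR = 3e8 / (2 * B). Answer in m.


dR = 3e8 / (2 * 188000000.0) = 0.8 m

0.8 m


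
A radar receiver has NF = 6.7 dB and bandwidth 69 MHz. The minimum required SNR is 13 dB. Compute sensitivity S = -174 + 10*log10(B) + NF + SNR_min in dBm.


10*log10(69000000.0) = 78.39
S = -174 + 78.39 + 6.7 + 13 = -75.9 dBm

-75.9 dBm


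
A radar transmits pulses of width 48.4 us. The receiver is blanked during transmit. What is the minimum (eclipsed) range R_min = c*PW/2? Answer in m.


R_min = 3e8 * 48.4e-6 / 2 = 7260.0 m

7260.0 m


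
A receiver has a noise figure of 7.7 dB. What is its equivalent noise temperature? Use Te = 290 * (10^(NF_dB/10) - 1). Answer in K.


NF_lin = 10^(7.7/10) = 5.888437
Te = 290 * (5.888437 - 1) = 1417.6 K

1417.6 K


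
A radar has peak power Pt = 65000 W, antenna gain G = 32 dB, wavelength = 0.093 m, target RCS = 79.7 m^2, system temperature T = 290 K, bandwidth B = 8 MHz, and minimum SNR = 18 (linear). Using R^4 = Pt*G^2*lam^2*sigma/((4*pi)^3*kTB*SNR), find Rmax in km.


G_lin = 10^(32/10) = 1584.893192
R^4 = 65000 * 1584.893192^2 * 0.093^2 * 79.7 / ((4*pi)^3 * 1.38e-23 * 290 * 8000000.0 * 18)
R^4 = 9.84166e19 m^4
R_max = (9.84166e19)^(1/4) = 99601.8 m = 99.6 km

99.6 km


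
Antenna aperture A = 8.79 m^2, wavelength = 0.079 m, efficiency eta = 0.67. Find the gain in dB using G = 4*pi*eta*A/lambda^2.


G_linear = 4*pi*0.67*8.79/0.079^2 = 11858.22
G_dB = 10*log10(11858.22) = 40.7 dB

40.7 dB


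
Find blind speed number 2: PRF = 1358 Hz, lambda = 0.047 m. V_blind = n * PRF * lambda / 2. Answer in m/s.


V_blind = 2 * 1358 * 0.047 / 2 = 63.8 m/s

63.8 m/s


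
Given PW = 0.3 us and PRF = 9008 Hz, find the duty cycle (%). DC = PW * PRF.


DC = 0.3e-6 * 9008 * 100 = 0.27%

0.27%


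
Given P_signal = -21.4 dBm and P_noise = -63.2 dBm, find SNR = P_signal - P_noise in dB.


SNR = -21.4 - (-63.2) = 41.8 dB

41.8 dB


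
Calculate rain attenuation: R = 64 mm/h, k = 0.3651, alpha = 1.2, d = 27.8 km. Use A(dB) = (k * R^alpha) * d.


gamma = 0.3651 * 64^1.2 = 53.68189 dB/km
A = 53.68189 * 27.8 = 1492.36 dB

1492.36 dB


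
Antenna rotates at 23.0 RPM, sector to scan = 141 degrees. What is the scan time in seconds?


t = 141 / (23.0 * 360) * 60 = 1.02 s

1.02 s


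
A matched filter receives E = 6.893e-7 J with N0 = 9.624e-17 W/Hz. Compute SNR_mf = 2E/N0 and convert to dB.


SNR_lin = 2 * 6.893e-7 / 9.624e-17 = 1.432e10
SNR_dB = 10*log10(1.432e10) = 101.6 dB

101.6 dB


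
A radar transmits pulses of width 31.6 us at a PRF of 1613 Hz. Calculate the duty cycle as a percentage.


DC = 31.6e-6 * 1613 * 100 = 5.1%

5.1%


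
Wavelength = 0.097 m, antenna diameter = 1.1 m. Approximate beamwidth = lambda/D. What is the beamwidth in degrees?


BW_rad = 0.097 / 1.1 = 0.088182
BW_deg = 5.05 degrees

5.05 degrees


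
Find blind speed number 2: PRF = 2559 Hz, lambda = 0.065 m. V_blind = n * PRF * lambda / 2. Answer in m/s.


V_blind = 2 * 2559 * 0.065 / 2 = 166.3 m/s

166.3 m/s


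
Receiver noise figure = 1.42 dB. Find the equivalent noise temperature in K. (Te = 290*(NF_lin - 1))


NF_lin = 10^(1.42/10) = 1.386756
Te = 290 * (1.386756 - 1) = 112.2 K

112.2 K


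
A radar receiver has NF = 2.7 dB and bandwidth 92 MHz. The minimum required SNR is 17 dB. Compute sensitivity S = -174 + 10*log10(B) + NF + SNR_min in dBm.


10*log10(92000000.0) = 79.64
S = -174 + 79.64 + 2.7 + 17 = -74.7 dBm

-74.7 dBm


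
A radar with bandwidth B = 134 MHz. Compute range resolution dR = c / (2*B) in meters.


dR = 3e8 / (2 * 134000000.0) = 1.12 m

1.12 m


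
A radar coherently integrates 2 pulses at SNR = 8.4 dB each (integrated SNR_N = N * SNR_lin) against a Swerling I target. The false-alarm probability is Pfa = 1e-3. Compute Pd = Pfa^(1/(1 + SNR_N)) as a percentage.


SNR_lin = 10^(8.4/10) = 6.91831
SNR_N = 2 * 6.91831 = 13.83662
1/(1 + SNR_N) = 1/14.83662 = 0.0674008
Pd = (1e-3)^0.0674008 = 0.62777
Pd = 62.8%

62.8%


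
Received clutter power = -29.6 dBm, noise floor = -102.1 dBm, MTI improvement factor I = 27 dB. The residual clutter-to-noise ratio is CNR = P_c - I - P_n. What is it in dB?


CNR = -29.6 - 27 - (-102.1) = 45.5 dB

45.5 dB


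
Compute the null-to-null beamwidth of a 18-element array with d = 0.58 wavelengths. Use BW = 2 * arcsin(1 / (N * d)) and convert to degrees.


1/(N*d) = 1/(18*0.58) = 0.095785
BW = 2*arcsin(0.095785) = 11.0 degrees

11.0 degrees


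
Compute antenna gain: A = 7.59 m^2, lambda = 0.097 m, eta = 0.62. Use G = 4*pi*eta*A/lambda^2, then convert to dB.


G_linear = 4*pi*0.62*7.59/0.097^2 = 6284.92
G_dB = 10*log10(6284.92) = 38.0 dB

38.0 dB


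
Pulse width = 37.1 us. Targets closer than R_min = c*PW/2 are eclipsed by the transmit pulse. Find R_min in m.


R_min = 3e8 * 37.1e-6 / 2 = 5565.0 m

5565.0 m


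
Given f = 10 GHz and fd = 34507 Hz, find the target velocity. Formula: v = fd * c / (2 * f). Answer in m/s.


v = 34507 * 3e8 / (2 * 10000000000.0) = 517.6 m/s

517.6 m/s


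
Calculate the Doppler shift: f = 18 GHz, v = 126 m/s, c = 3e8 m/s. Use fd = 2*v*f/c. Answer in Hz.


fd = 2 * 126 * 18000000000.0 / 3e8 = 15120.0 Hz

15120.0 Hz


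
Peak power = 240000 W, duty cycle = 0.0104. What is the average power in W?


P_avg = 240000 * 0.0104 = 2496.0 W

2496.0 W


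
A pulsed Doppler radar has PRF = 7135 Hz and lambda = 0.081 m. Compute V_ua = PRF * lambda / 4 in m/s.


V_ua = 7135 * 0.081 / 4 = 144.5 m/s

144.5 m/s


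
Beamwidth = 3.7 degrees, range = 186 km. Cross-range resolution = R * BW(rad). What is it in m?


BW_rad = 0.064577182
CR = 186000 * 0.064577182 = 12011.4 m

12011.4 m


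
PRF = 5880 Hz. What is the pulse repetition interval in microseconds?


PRI = 1/5880 = 0.000170068 s = 170.1 us

170.1 us


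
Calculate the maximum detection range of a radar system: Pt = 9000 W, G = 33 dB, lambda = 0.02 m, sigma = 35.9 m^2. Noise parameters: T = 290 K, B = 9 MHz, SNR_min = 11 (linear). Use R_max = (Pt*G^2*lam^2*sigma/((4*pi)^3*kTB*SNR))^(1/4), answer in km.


G_lin = 10^(33/10) = 1995.262315
R^4 = 9000 * 1995.262315^2 * 0.02^2 * 35.9 / ((4*pi)^3 * 1.38e-23 * 290 * 9000000.0 * 11)
R^4 = 6.54418e17 m^4
R_max = (6.54418e17)^(1/4) = 28442.2 m = 28.4 km

28.4 km


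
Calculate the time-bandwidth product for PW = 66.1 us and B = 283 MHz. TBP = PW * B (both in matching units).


TBP = 66.1 * 283 = 18706.3

18706.3


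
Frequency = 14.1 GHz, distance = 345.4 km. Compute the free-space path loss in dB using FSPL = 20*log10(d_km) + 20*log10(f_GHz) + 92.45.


20*log10(345.4) = 50.77
20*log10(14.1) = 22.98
FSPL = 166.2 dB

166.2 dB


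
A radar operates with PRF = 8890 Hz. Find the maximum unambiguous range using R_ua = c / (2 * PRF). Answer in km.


R_ua = 3e8 / (2 * 8890) = 16872.9 m = 16.9 km

16.9 km


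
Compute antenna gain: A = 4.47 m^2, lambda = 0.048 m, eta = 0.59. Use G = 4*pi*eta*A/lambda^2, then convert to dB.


G_linear = 4*pi*0.59*4.47/0.048^2 = 14384.24
G_dB = 10*log10(14384.24) = 41.6 dB

41.6 dB


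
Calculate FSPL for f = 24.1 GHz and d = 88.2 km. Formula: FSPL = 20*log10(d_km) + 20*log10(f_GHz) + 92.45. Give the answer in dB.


20*log10(88.2) = 38.91
20*log10(24.1) = 27.64
FSPL = 159.0 dB

159.0 dB


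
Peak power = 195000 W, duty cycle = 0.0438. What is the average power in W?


P_avg = 195000 * 0.0438 = 8541.0 W

8541.0 W


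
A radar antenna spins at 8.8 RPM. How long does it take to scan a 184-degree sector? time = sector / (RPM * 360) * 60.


t = 184 / (8.8 * 360) * 60 = 3.48 s

3.48 s


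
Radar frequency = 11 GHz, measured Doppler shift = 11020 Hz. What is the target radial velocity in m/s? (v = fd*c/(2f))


v = 11020 * 3e8 / (2 * 11000000000.0) = 150.3 m/s

150.3 m/s


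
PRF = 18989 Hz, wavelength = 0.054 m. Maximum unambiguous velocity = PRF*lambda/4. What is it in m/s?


V_ua = 18989 * 0.054 / 4 = 256.4 m/s

256.4 m/s


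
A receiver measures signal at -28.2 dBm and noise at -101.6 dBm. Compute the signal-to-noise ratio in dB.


SNR = -28.2 - (-101.6) = 73.4 dB

73.4 dB


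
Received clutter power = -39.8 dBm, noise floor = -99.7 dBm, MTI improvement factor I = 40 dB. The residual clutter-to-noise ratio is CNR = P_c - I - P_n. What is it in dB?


CNR = -39.8 - 40 - (-99.7) = 19.9 dB

19.9 dB


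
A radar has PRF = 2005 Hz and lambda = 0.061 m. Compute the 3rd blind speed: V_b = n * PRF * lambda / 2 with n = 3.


V_blind = 3 * 2005 * 0.061 / 2 = 183.5 m/s

183.5 m/s


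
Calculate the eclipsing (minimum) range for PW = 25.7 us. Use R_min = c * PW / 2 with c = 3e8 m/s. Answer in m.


R_min = 3e8 * 25.7e-6 / 2 = 3855.0 m

3855.0 m


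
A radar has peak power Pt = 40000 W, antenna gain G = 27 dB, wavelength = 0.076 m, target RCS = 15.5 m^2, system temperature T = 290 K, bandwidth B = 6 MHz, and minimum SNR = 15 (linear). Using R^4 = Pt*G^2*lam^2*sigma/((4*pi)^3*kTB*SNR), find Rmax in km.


G_lin = 10^(27/10) = 501.187234
R^4 = 40000 * 501.187234^2 * 0.076^2 * 15.5 / ((4*pi)^3 * 1.38e-23 * 290 * 6000000.0 * 15)
R^4 = 1.25855e18 m^4
R_max = (1.25855e18)^(1/4) = 33494.0 m = 33.5 km

33.5 km


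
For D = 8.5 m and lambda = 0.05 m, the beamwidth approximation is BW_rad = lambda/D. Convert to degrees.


BW_rad = 0.05 / 8.5 = 0.005882
BW_deg = 0.34 degrees

0.34 degrees


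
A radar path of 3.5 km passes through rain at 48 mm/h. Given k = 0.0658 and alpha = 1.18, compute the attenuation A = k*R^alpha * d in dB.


gamma = 0.0658 * 48^1.18 = 6.340019 dB/km
A = 6.340019 * 3.5 = 22.19 dB

22.19 dB


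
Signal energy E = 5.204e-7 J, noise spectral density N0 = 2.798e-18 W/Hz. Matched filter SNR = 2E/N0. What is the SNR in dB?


SNR_lin = 2 * 5.204e-7 / 2.798e-18 = 3.72e11
SNR_dB = 10*log10(3.72e11) = 115.7 dB

115.7 dB


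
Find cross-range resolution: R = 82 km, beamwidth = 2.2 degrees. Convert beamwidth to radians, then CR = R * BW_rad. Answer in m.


BW_rad = 0.038397244
CR = 82000 * 0.038397244 = 3148.6 m

3148.6 m


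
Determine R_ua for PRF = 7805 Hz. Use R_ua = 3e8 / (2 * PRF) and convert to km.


R_ua = 3e8 / (2 * 7805) = 19218.4 m = 19.2 km

19.2 km


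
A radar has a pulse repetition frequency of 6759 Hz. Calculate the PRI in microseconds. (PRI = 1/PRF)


PRI = 1/6759 = 0.0001479509 s = 148.0 us

148.0 us


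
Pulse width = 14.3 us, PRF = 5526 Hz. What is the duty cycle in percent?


DC = 14.3e-6 * 5526 * 100 = 7.9%

7.9%


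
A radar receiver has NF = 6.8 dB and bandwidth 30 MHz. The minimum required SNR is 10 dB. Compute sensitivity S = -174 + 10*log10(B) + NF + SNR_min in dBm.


10*log10(30000000.0) = 74.77
S = -174 + 74.77 + 6.8 + 10 = -82.4 dBm

-82.4 dBm


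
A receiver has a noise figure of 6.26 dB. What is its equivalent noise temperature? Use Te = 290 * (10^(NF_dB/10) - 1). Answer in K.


NF_lin = 10^(6.26/10) = 4.226686
Te = 290 * (4.226686 - 1) = 935.7 K

935.7 K
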